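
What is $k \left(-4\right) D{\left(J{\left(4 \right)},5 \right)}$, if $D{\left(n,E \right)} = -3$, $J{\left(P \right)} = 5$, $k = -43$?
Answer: $-516$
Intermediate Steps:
$k \left(-4\right) D{\left(J{\left(4 \right)},5 \right)} = \left(-43\right) \left(-4\right) \left(-3\right) = 172 \left(-3\right) = -516$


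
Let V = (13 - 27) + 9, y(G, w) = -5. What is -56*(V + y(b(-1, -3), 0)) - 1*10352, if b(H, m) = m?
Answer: -9792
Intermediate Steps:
V = -5 (V = -14 + 9 = -5)
-56*(V + y(b(-1, -3), 0)) - 1*10352 = -56*(-5 - 5) - 1*10352 = -56*(-10) - 10352 = 560 - 10352 = -9792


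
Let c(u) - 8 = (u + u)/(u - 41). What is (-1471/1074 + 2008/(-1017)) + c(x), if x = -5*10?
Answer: 190667705/33131826 ≈ 5.7548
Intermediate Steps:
x = -50
c(u) = 8 + 2*u/(-41 + u) (c(u) = 8 + (u + u)/(u - 41) = 8 + (2*u)/(-41 + u) = 8 + 2*u/(-41 + u))
(-1471/1074 + 2008/(-1017)) + c(x) = (-1471/1074 + 2008/(-1017)) + 2*(-164 + 5*(-50))/(-41 - 50) = (-1471*1/1074 + 2008*(-1/1017)) + 2*(-164 - 250)/(-91) = (-1471/1074 - 2008/1017) + 2*(-1/91)*(-414) = -1217533/364086 + 828/91 = 190667705/33131826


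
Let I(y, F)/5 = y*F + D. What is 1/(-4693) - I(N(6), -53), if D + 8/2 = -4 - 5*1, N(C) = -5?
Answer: -5913181/4693 ≈ -1260.0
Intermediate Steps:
D = -13 (D = -4 + (-4 - 5*1) = -4 + (-4 - 5) = -4 - 9 = -13)
I(y, F) = -65 + 5*F*y (I(y, F) = 5*(y*F - 13) = 5*(F*y - 13) = 5*(-13 + F*y) = -65 + 5*F*y)
1/(-4693) - I(N(6), -53) = 1/(-4693) - (-65 + 5*(-53)*(-5)) = -1/4693 - (-65 + 1325) = -1/4693 - 1*1260 = -1/4693 - 1260 = -5913181/4693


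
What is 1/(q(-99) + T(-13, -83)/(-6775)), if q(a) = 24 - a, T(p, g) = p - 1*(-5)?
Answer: 6775/833333 ≈ 0.0081300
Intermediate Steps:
T(p, g) = 5 + p (T(p, g) = p + 5 = 5 + p)
1/(q(-99) + T(-13, -83)/(-6775)) = 1/((24 - 1*(-99)) + (5 - 13)/(-6775)) = 1/((24 + 99) - 8*(-1/6775)) = 1/(123 + 8/6775) = 1/(833333/6775) = 6775/833333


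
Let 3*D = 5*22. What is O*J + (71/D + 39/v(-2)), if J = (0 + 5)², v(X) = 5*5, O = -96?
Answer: -1318077/550 ≈ -2396.5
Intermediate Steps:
v(X) = 25
D = 110/3 (D = (5*22)/3 = (⅓)*110 = 110/3 ≈ 36.667)
J = 25 (J = 5² = 25)
O*J + (71/D + 39/v(-2)) = -96*25 + (71/(110/3) + 39/25) = -2400 + (71*(3/110) + 39*(1/25)) = -2400 + (213/110 + 39/25) = -2400 + 1923/550 = -1318077/550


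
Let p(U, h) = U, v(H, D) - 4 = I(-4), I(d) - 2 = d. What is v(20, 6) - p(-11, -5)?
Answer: 13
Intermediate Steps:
I(d) = 2 + d
v(H, D) = 2 (v(H, D) = 4 + (2 - 4) = 4 - 2 = 2)
v(20, 6) - p(-11, -5) = 2 - 1*(-11) = 2 + 11 = 13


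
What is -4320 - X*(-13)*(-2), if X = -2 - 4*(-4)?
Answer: -4684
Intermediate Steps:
X = 14 (X = -2 + 16 = 14)
-4320 - X*(-13)*(-2) = -4320 - 14*(-13)*(-2) = -4320 - (-182)*(-2) = -4320 - 1*364 = -4320 - 364 = -4684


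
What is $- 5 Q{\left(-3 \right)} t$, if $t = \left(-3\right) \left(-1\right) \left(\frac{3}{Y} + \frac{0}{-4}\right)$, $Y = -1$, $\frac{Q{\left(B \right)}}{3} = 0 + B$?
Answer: $-405$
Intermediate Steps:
$Q{\left(B \right)} = 3 B$ ($Q{\left(B \right)} = 3 \left(0 + B\right) = 3 B$)
$t = -9$ ($t = \left(-3\right) \left(-1\right) \left(\frac{3}{-1} + \frac{0}{-4}\right) = 3 \left(3 \left(-1\right) + 0 \left(- \frac{1}{4}\right)\right) = 3 \left(-3 + 0\right) = 3 \left(-3\right) = -9$)
$- 5 Q{\left(-3 \right)} t = - 5 \cdot 3 \left(-3\right) \left(-9\right) = - 5 \left(-9\right) \left(-9\right) = \left(-1\right) \left(-45\right) \left(-9\right) = 45 \left(-9\right) = -405$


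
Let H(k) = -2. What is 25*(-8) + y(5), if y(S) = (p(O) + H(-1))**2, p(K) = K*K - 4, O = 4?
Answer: -100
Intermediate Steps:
p(K) = -4 + K**2 (p(K) = K**2 - 4 = -4 + K**2)
y(S) = 100 (y(S) = ((-4 + 4**2) - 2)**2 = ((-4 + 16) - 2)**2 = (12 - 2)**2 = 10**2 = 100)
25*(-8) + y(5) = 25*(-8) + 100 = -200 + 100 = -100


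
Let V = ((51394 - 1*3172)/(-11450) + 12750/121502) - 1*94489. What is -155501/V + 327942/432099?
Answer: 3794109111652305043/1577864848642029371 ≈ 2.4046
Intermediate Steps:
V = -32864652863761/347799475 (V = ((51394 - 3172)*(-1/11450) + 12750*(1/121502)) - 94489 = (48222*(-1/11450) + 6375/60751) - 94489 = (-24111/5725 + 6375/60751) - 94489 = -1428270486/347799475 - 94489 = -32864652863761/347799475 ≈ -94493.)
-155501/V + 327942/432099 = -155501/(-32864652863761/347799475) + 327942/432099 = -155501*(-347799475/32864652863761) + 327942*(1/432099) = 54083166161975/32864652863761 + 36438/48011 = 3794109111652305043/1577864848642029371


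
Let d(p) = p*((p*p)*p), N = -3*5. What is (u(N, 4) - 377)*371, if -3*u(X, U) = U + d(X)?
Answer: -19202960/3 ≈ -6.4010e+6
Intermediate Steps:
N = -15
d(p) = p⁴ (d(p) = p*(p²*p) = p*p³ = p⁴)
u(X, U) = -U/3 - X⁴/3 (u(X, U) = -(U + X⁴)/3 = -U/3 - X⁴/3)
(u(N, 4) - 377)*371 = ((-⅓*4 - ⅓*(-15)⁴) - 377)*371 = ((-4/3 - ⅓*50625) - 377)*371 = ((-4/3 - 16875) - 377)*371 = (-50629/3 - 377)*371 = -51760/3*371 = -19202960/3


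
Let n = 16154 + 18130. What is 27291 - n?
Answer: -6993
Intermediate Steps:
n = 34284
27291 - n = 27291 - 1*34284 = 27291 - 34284 = -6993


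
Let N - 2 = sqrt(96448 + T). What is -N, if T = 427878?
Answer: -2 - sqrt(524326) ≈ -726.10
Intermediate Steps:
N = 2 + sqrt(524326) (N = 2 + sqrt(96448 + 427878) = 2 + sqrt(524326) ≈ 726.10)
-N = -(2 + sqrt(524326)) = -2 - sqrt(524326)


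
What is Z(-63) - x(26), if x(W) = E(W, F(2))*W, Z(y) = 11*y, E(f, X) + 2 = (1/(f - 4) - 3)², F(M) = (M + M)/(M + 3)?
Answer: -210047/242 ≈ -867.96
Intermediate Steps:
F(M) = 2*M/(3 + M) (F(M) = (2*M)/(3 + M) = 2*M/(3 + M))
E(f, X) = -2 + (-3 + 1/(-4 + f))² (E(f, X) = -2 + (1/(f - 4) - 3)² = -2 + (1/(-4 + f) - 3)² = -2 + (-3 + 1/(-4 + f))²)
x(W) = W*(-2 + (-13 + 3*W)²/(-4 + W)²) (x(W) = (-2 + (-13 + 3*W)²/(-4 + W)²)*W = W*(-2 + (-13 + 3*W)²/(-4 + W)²))
Z(-63) - x(26) = 11*(-63) - 26*(137 - 62*26 + 7*26²)/(16 + 26² - 8*26) = -693 - 26*(137 - 1612 + 7*676)/(16 + 676 - 208) = -693 - 26*(137 - 1612 + 4732)/484 = -693 - 26*3257/484 = -693 - 1*42341/242 = -693 - 42341/242 = -210047/242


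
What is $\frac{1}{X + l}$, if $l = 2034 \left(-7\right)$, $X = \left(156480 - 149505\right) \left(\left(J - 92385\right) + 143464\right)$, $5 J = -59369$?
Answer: $\frac{1}{273442032} \approx 3.6571 \cdot 10^{-9}$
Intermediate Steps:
$J = - \frac{59369}{5}$ ($J = \frac{1}{5} \left(-59369\right) = - \frac{59369}{5} \approx -11874.0$)
$X = 273456270$ ($X = \left(156480 - 149505\right) \left(\left(- \frac{59369}{5} - 92385\right) + 143464\right) = 6975 \left(- \frac{521294}{5} + 143464\right) = 6975 \cdot \frac{196026}{5} = 273456270$)
$l = -14238$
$\frac{1}{X + l} = \frac{1}{273456270 - 14238} = \frac{1}{273442032}$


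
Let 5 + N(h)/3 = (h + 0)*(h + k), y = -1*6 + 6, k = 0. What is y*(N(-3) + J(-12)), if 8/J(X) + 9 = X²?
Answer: 0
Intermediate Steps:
y = 0 (y = -6 + 6 = 0)
N(h) = -15 + 3*h² (N(h) = -15 + 3*((h + 0)*(h + 0)) = -15 + 3*(h*h) = -15 + 3*h²)
J(X) = 8/(-9 + X²)
y*(N(-3) + J(-12)) = 0*((-15 + 3*(-3)²) + 8/(-9 + (-12)²)) = 0*((-15 + 3*9) + 8/(-9 + 144)) = 0*((-15 + 27) + 8/135) = 0*(12 + 8*(1/135)) = 0*(12 + 8/135) = 0*(1628/135) = 0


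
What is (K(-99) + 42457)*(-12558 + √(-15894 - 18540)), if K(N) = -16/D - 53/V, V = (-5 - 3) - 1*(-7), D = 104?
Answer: -533838648 + 1657884*I*√3826/13 ≈ -5.3384e+8 + 7.8883e+6*I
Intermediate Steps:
V = -1 (V = -8 + 7 = -1)
K(N) = 687/13 (K(N) = -16/104 - 53/(-1) = -16*1/104 - 53*(-1) = -2/13 + 53 = 687/13)
(K(-99) + 42457)*(-12558 + √(-15894 - 18540)) = (687/13 + 42457)*(-12558 + √(-15894 - 18540)) = 552628*(-12558 + √(-34434))/13 = 552628*(-12558 + 3*I*√3826)/13 = -533838648 + 1657884*I*√3826/13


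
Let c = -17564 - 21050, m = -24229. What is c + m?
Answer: -62843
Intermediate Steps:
c = -38614
c + m = -38614 - 24229 = -62843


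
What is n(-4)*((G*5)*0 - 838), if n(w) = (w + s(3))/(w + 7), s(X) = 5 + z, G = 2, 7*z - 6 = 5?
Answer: -5028/7 ≈ -718.29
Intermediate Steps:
z = 11/7 (z = 6/7 + (⅐)*5 = 6/7 + 5/7 = 11/7 ≈ 1.5714)
s(X) = 46/7 (s(X) = 5 + 11/7 = 46/7)
n(w) = (46/7 + w)/(7 + w) (n(w) = (w + 46/7)/(w + 7) = (46/7 + w)/(7 + w))
n(-4)*((G*5)*0 - 838) = ((46/7 - 4)/(7 - 4))*((2*5)*0 - 838) = ((18/7)/3)*(10*0 - 838) = ((⅓)*(18/7))*(0 - 838) = (6/7)*(-838) = -5028/7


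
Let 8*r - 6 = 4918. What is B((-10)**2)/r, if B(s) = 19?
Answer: 38/1231 ≈ 0.030869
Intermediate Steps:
r = 1231/2 (r = 3/4 + (1/8)*4918 = 3/4 + 2459/4 = 1231/2 ≈ 615.50)
B((-10)**2)/r = 19/(1231/2) = 19*(2/1231) = 38/1231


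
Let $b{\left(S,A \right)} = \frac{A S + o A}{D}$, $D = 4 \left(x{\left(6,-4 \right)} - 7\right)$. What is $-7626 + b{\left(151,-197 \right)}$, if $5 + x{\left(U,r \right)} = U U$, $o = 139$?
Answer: $- \frac{394613}{48} \approx -8221.1$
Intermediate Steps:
$x{\left(U,r \right)} = -5 + U^{2}$ ($x{\left(U,r \right)} = -5 + U U = -5 + U^{2}$)
$D = 96$ ($D = 4 \left(\left(-5 + 6^{2}\right) - 7\right) = 4 \left(\left(-5 + 36\right) - 7\right) = 4 \left(31 - 7\right) = 4 \cdot 24 = 96$)
$b{\left(S,A \right)} = \frac{139 A}{96} + \frac{A S}{96}$ ($b{\left(S,A \right)} = \frac{A S + 139 A}{96} = \left(139 A + A S\right) \frac{1}{96} = \frac{139 A}{96} + \frac{A S}{96}$)
$-7626 + b{\left(151,-197 \right)} = -7626 + \frac{1}{96} \left(-197\right) \left(139 + 151\right) = -7626 + \frac{1}{96} \left(-197\right) 290 = -7626 - \frac{28565}{48} = - \frac{394613}{48}$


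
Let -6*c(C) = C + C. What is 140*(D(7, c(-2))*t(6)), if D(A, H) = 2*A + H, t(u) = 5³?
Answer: 770000/3 ≈ 2.5667e+5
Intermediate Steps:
t(u) = 125
c(C) = -C/3 (c(C) = -(C + C)/6 = -C/3)
D(A, H) = H + 2*A
140*(D(7, c(-2))*t(6)) = 140*((-⅓*(-2) + 2*7)*125) = 140*((⅔ + 14)*125) = 140*((44/3)*125) = 140*(5500/3) = 770000/3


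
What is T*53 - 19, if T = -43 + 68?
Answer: 1306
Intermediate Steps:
T = 25
T*53 - 19 = 25*53 - 19 = 1325 - 19 = 1306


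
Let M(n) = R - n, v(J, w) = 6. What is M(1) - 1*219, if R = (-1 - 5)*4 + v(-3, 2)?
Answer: -238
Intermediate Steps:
R = -18 (R = (-1 - 5)*4 + 6 = -6*4 + 6 = -24 + 6 = -18)
M(n) = -18 - n
M(1) - 1*219 = (-18 - 1*1) - 1*219 = (-18 - 1) - 219 = -19 - 219 = -238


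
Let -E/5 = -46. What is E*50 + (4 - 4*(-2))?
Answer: 11512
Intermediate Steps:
E = 230 (E = -5*(-46) = 230)
E*50 + (4 - 4*(-2)) = 230*50 + (4 - 4*(-2)) = 11500 + (4 + 8) = 11500 + 12 = 11512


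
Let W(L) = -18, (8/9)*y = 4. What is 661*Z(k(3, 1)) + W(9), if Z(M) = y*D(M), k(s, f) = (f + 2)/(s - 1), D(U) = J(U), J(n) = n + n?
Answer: 17811/2 ≈ 8905.5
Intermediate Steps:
J(n) = 2*n
D(U) = 2*U
y = 9/2 (y = (9/8)*4 = 9/2 ≈ 4.5000)
k(s, f) = (2 + f)/(-1 + s)
Z(M) = 9*M (Z(M) = 9*(2*M)/2 = 9*M)
661*Z(k(3, 1)) + W(9) = 661*(9*((2 + 1)/(-1 + 3))) - 18 = 661*(9*(3/2)) - 18 = 661*(27/2) - 18 = 17847/2 - 18 = 17811/2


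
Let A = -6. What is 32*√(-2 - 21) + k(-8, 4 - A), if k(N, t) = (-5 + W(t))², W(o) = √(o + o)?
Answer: 45 - 20*√5 + 32*I*√23 ≈ 0.27864 + 153.47*I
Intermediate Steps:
W(o) = √2*√o (W(o) = √(2*o) = √2*√o)
k(N, t) = (-5 + √2*√t)²
32*√(-2 - 21) + k(-8, 4 - A) = 32*√(-2 - 21) + (-5 + √2*√(4 - 1*(-6)))² = 32*√(-23) + (-5 + √2*√(4 + 6))² = 32*(I*√23) + (-5 + √2*√10)² = 32*I*√23 + (-5 + 2*√5)² = (-5 + 2*√5)² + 32*I*√23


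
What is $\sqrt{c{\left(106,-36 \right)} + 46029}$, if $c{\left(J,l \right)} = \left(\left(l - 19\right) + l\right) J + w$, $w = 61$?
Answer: $2 \sqrt{9111} \approx 190.9$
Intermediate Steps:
$c{\left(J,l \right)} = 61 + J \left(-19 + 2 l\right)$ ($c{\left(J,l \right)} = \left(\left(l - 19\right) + l\right) J + 61 = \left(\left(-19 + l\right) + l\right) J + 61 = \left(-19 + 2 l\right) J + 61 = J \left(-19 + 2 l\right) + 61 = 61 + J \left(-19 + 2 l\right)$)
$\sqrt{c{\left(106,-36 \right)} + 46029} = \sqrt{\left(61 - 2014 + 2 \cdot 106 \left(-36\right)\right) + 46029} = \sqrt{\left(61 - 2014 - 7632\right) + 46029} = \sqrt{-9585 + 46029} = \sqrt{36444} = 2 \sqrt{9111}$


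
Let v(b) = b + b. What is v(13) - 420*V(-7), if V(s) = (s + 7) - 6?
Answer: 2546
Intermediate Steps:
v(b) = 2*b
V(s) = 1 + s (V(s) = (7 + s) - 6 = 1 + s)
v(13) - 420*V(-7) = 2*13 - 420*(1 - 7) = 26 - 420*(-6) = 26 + 2520 = 2546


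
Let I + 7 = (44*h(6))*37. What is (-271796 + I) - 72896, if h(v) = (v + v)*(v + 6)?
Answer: -110267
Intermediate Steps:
h(v) = 2*v*(6 + v) (h(v) = (2*v)*(6 + v) = 2*v*(6 + v))
I = 234425 (I = -7 + (44*(2*6*(6 + 6)))*37 = -7 + (44*(2*6*12))*37 = -7 + (44*144)*37 = -7 + 6336*37 = -7 + 234432 = 234425)
(-271796 + I) - 72896 = (-271796 + 234425) - 72896 = -37371 - 72896 = -110267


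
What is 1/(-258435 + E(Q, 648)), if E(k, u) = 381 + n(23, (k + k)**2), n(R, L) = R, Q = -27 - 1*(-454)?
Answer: -1/258031 ≈ -3.8755e-6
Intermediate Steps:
Q = 427 (Q = -27 + 454 = 427)
E(k, u) = 404 (E(k, u) = 381 + 23 = 404)
1/(-258435 + E(Q, 648)) = 1/(-258435 + 404) = 1/(-258031) = -1/258031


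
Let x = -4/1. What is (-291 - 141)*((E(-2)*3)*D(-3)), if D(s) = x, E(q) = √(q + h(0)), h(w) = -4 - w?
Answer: 5184*I*√6 ≈ 12698.0*I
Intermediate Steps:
x = -4 (x = -4*1 = -4)
E(q) = √(-4 + q) (E(q) = √(q + (-4 - 1*0)) = √(q + (-4 + 0)) = √(q - 4) = √(-4 + q))
D(s) = -4
(-291 - 141)*((E(-2)*3)*D(-3)) = (-291 - 141)*((√(-4 - 2)*3)*(-4)) = -432*√(-6)*3*(-4) = -432*(I*√6)*3*(-4) = -432*3*I*√6*(-4) = -(-5184)*I*√6 = 5184*I*√6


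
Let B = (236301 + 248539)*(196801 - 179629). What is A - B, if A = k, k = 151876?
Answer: -8325520604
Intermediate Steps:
B = 8325672480 (B = 484840*17172 = 8325672480)
A = 151876
A - B = 151876 - 1*8325672480 = 151876 - 8325672480 = -8325520604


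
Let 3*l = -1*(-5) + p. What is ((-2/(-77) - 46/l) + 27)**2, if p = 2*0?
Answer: 48841/148225 ≈ 0.32951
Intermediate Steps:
p = 0
l = 5/3 (l = (-1*(-5) + 0)/3 = (5 + 0)/3 = (1/3)*5 = 5/3 ≈ 1.6667)
((-2/(-77) - 46/l) + 27)**2 = ((-2/(-77) - 46/5/3) + 27)**2 = ((-2*(-1/77) - 46*3/5) + 27)**2 = ((2/77 - 138/5) + 27)**2 = (-10616/385 + 27)**2 = (-221/385)**2 = 48841/148225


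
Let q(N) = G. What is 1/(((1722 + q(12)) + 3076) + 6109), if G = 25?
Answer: 1/10932 ≈ 9.1475e-5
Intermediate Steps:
q(N) = 25
1/(((1722 + q(12)) + 3076) + 6109) = 1/(((1722 + 25) + 3076) + 6109) = 1/((1747 + 3076) + 6109) = 1/(4823 + 6109) = 1/10932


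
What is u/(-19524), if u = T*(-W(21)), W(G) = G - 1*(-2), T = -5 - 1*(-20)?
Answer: 115/6508 ≈ 0.017671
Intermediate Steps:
T = 15 (T = -5 + 20 = 15)
W(G) = 2 + G (W(G) = G + 2 = 2 + G)
u = -345 (u = 15*(-(2 + 21)) = 15*(-1*23) = 15*(-23) = -345)
u/(-19524) = -345/(-19524) = -345*(-1/19524) = 115/6508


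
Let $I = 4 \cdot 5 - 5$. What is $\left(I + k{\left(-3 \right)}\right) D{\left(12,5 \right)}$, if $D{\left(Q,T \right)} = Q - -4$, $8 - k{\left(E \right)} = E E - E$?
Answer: $176$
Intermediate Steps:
$k{\left(E \right)} = 8 + E - E^{2}$ ($k{\left(E \right)} = 8 - \left(E E - E\right) = 8 - \left(E^{2} - E\right) = 8 + E - E^{2}$)
$D{\left(Q,T \right)} = 4 + Q$ ($D{\left(Q,T \right)} = Q + 4 = 4 + Q$)
$I = 15$ ($I = 20 - 5 = 15$)
$\left(I + k{\left(-3 \right)}\right) D{\left(12,5 \right)} = \left(15 - 4\right) \left(4 + 12\right) = \left(15 - 4\right) 16 = 11 \cdot 16 = 176$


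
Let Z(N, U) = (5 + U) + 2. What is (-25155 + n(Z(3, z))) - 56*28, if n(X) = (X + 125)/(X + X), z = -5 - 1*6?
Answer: -213905/8 ≈ -26738.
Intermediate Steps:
z = -11 (z = -5 - 6 = -11)
Z(N, U) = 7 + U
n(X) = (125 + X)/(2*X) (n(X) = (125 + X)/((2*X)) = (125 + X)*(1/(2*X)) = (125 + X)/(2*X))
(-25155 + n(Z(3, z))) - 56*28 = (-25155 + (125 + (7 - 11))/(2*(7 - 11))) - 56*28 = (-25155 + (½)*(125 - 4)/(-4)) - 1568 = (-25155 + (½)*(-¼)*121) - 1568 = (-25155 - 121/8) - 1568 = -201361/8 - 1568 = -213905/8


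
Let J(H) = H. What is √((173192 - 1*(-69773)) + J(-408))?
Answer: √242557 ≈ 492.50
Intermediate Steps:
√((173192 - 1*(-69773)) + J(-408)) = √((173192 - 1*(-69773)) - 408) = √((173192 + 69773) - 408) = √(242965 - 408) = √242557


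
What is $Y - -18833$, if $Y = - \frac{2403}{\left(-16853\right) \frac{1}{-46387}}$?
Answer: $\frac{205924588}{16853} \approx 12219.0$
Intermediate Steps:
$Y = - \frac{111467961}{16853}$ ($Y = - \frac{2403}{\left(-16853\right) \left(- \frac{1}{46387}\right)} = - \frac{2403}{\frac{16853}{46387}} = \left(-2403\right) \frac{46387}{16853} = - \frac{111467961}{16853} \approx -6614.1$)
$Y - -18833 = - \frac{111467961}{16853} - -18833 = - \frac{111467961}{16853} + 18833 = \frac{205924588}{16853}$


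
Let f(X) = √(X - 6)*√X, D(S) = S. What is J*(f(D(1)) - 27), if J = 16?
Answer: -432 + 16*I*√5 ≈ -432.0 + 35.777*I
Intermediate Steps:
f(X) = √X*√(-6 + X) (f(X) = √(-6 + X)*√X = √X*√(-6 + X))
J*(f(D(1)) - 27) = 16*(√1*√(-6 + 1) - 27) = 16*(1*√(-5) - 27) = 16*(1*(I*√5) - 27) = 16*(I*√5 - 27) = 16*(-27 + I*√5) = -432 + 16*I*√5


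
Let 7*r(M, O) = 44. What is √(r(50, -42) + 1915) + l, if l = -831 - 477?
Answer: -1308 + √94143/7 ≈ -1264.2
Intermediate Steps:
r(M, O) = 44/7 (r(M, O) = (⅐)*44 = 44/7)
l = -1308
√(r(50, -42) + 1915) + l = √(44/7 + 1915) - 1308 = √(13449/7) - 1308 = √94143/7 - 1308 = -1308 + √94143/7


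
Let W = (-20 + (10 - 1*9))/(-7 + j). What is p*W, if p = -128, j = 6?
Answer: -2432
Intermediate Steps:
W = 19 (W = (-20 + (10 - 1*9))/(-7 + 6) = (-20 + (10 - 9))/(-1) = (-20 + 1)*(-1) = -19*(-1) = 19)
p*W = -128*19 = -2432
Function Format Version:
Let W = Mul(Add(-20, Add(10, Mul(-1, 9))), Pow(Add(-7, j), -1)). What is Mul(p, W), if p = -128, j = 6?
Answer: -2432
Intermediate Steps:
W = 19 (W = Mul(Add(-20, Add(10, Mul(-1, 9))), Pow(Add(-7, 6), -1)) = Mul(Add(-20, Add(10, -9)), Pow(-1, -1)) = Mul(Add(-20, 1), -1) = Mul(-19, -1) = 19)
Mul(p, W) = Mul(-128, 19) = -2432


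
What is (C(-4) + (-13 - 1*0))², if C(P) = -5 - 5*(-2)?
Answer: 64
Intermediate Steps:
C(P) = 5 (C(P) = -5 + 10 = 5)
(C(-4) + (-13 - 1*0))² = (5 + (-13 - 1*0))² = (5 + (-13 + 0))² = (5 - 13)² = (-8)² = 64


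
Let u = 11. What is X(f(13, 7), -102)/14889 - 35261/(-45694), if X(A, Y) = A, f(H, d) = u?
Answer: 525503663/680337966 ≈ 0.77242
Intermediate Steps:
f(H, d) = 11
X(f(13, 7), -102)/14889 - 35261/(-45694) = 11/14889 - 35261/(-45694) = 11*(1/14889) - 35261*(-1/45694) = 11/14889 + 35261/45694 = 525503663/680337966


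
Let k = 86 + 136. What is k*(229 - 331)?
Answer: -22644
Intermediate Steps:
k = 222
k*(229 - 331) = 222*(229 - 331) = 222*(-102) = -22644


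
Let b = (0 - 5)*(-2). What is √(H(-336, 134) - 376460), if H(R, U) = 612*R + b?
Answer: I*√582082 ≈ 762.94*I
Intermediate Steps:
b = 10 (b = -5*(-2) = 10)
H(R, U) = 10 + 612*R (H(R, U) = 612*R + 10 = 10 + 612*R)
√(H(-336, 134) - 376460) = √((10 + 612*(-336)) - 376460) = √((10 - 205632) - 376460) = √(-205622 - 376460) = √(-582082) = I*√582082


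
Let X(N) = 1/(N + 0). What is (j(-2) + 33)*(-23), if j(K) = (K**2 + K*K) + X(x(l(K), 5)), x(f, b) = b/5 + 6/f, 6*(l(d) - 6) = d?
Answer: -33396/35 ≈ -954.17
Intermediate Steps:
l(d) = 6 + d/6
x(f, b) = 6/f + b/5 (x(f, b) = b*(1/5) + 6/f = b/5 + 6/f = 6/f + b/5)
X(N) = 1/N
j(K) = 1/(1 + 6/(6 + K/6)) + 2*K**2 (j(K) = (K**2 + K*K) + 1/(6/(6 + K/6) + (1/5)*5) = (K**2 + K**2) + 1/(6/(6 + K/6) + 1) = 2*K**2 + 1/(1 + 6/(6 + K/6)) = 1/(1 + 6/(6 + K/6)) + 2*K**2)
(j(-2) + 33)*(-23) = ((36 - 2 + 2*(-2)**2*(72 - 2))/(72 - 2) + 33)*(-23) = ((36 - 2 + 2*4*70)/70 + 33)*(-23) = ((36 - 2 + 560)/70 + 33)*(-23) = ((1/70)*594 + 33)*(-23) = (297/35 + 33)*(-23) = (1452/35)*(-23) = -33396/35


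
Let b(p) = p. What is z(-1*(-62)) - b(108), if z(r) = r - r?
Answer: -108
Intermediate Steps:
z(r) = 0
z(-1*(-62)) - b(108) = 0 - 1*108 = 0 - 108 = -108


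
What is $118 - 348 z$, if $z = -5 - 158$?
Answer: $56842$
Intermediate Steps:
$z = -163$
$118 - 348 z = 118 - -56724 = 118 + 56724 = 56842$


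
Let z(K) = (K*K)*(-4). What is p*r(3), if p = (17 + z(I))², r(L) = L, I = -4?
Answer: 6627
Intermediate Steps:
z(K) = -4*K² (z(K) = K²*(-4) = -4*K²)
p = 2209 (p = (17 - 4*(-4)²)² = (17 - 4*16)² = (17 - 64)² = (-47)² = 2209)
p*r(3) = 2209*3 = 6627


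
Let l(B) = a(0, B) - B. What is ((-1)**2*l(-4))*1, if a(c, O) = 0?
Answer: 4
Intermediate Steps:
l(B) = -B (l(B) = 0 - B = -B)
((-1)**2*l(-4))*1 = ((-1)**2*(-1*(-4)))*1 = (1*4)*1 = 4*1 = 4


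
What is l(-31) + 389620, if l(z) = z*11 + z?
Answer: 389248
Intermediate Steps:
l(z) = 12*z (l(z) = 11*z + z = 12*z)
l(-31) + 389620 = 12*(-31) + 389620 = -372 + 389620 = 389248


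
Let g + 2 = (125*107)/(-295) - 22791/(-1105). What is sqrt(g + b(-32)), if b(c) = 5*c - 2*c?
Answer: 6*I*sqrt(14488350045)/65195 ≈ 11.078*I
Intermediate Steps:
b(c) = 3*c
g = -1741596/65195 (g = -2 + ((125*107)/(-295) - 22791/(-1105)) = -2 + (13375*(-1/295) - 22791*(-1/1105)) = -2 + (-2675/59 + 22791/1105) = -2 - 1611206/65195 = -1741596/65195 ≈ -26.714)
sqrt(g + b(-32)) = sqrt(-1741596/65195 + 3*(-32)) = sqrt(-1741596/65195 - 96) = sqrt(-8000316/65195) = 6*I*sqrt(14488350045)/65195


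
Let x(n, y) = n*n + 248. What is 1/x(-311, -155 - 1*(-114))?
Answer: 1/96969 ≈ 1.0313e-5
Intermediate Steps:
x(n, y) = 248 + n² (x(n, y) = n² + 248 = 248 + n²)
1/x(-311, -155 - 1*(-114)) = 1/(248 + (-311)²) = 1/(248 + 96721) = 1/96969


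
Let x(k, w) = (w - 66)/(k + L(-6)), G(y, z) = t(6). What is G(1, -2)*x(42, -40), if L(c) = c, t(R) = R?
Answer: -53/3 ≈ -17.667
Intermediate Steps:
G(y, z) = 6
x(k, w) = (-66 + w)/(-6 + k) (x(k, w) = (w - 66)/(k - 6) = (-66 + w)/(-6 + k))
G(1, -2)*x(42, -40) = 6*((-66 - 40)/(-6 + 42)) = 6*(-106/36) = 6*((1/36)*(-106)) = 6*(-53/18) = -53/3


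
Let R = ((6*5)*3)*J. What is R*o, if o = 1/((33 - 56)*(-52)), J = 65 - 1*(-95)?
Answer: 3600/299 ≈ 12.040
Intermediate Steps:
J = 160 (J = 65 + 95 = 160)
o = 1/1196 (o = -1/52/(-23) = -1/23*(-1/52) = 1/1196 ≈ 0.00083612)
R = 14400 (R = ((6*5)*3)*160 = (30*3)*160 = 90*160 = 14400)
R*o = 14400*(1/1196) = 3600/299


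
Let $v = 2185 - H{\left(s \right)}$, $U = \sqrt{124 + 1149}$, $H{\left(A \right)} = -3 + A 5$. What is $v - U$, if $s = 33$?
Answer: $2023 - \sqrt{1273} \approx 1987.3$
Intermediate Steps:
$H{\left(A \right)} = -3 + 5 A$
$U = \sqrt{1273} \approx 35.679$
$v = 2023$ ($v = 2185 - \left(-3 + 5 \cdot 33\right) = 2185 - \left(-3 + 165\right) = 2185 - 162 = 2023$)
$v - U = 2023 - \sqrt{1273}$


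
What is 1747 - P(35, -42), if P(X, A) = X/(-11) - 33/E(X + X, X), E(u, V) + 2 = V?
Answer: 19263/11 ≈ 1751.2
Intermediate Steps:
E(u, V) = -2 + V
P(X, A) = -33/(-2 + X) - X/11 (P(X, A) = X/(-11) - 33/(-2 + X) = X*(-1/11) - 33/(-2 + X) = -X/11 - 33/(-2 + X) = -33/(-2 + X) - X/11)
1747 - P(35, -42) = 1747 - (-363 - 1*35*(-2 + 35))/(11*(-2 + 35)) = 1747 - (-363 - 1*35*33)/(11*33) = 1747 - (-363 - 1155)/(11*33) = 1747 - (-1518)/(11*33) = 1747 - 1*(-46/11) = 1747 + 46/11 = 19263/11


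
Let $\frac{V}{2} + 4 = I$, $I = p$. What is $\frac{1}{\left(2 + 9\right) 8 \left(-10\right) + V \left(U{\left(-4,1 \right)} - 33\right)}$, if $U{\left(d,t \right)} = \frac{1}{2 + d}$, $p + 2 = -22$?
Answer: $\frac{1}{996} \approx 0.001004$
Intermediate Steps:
$p = -24$ ($p = -2 - 22 = -24$)
$I = -24$
$V = -56$ ($V = -8 + 2 \left(-24\right) = -8 - 48 = -56$)
$\frac{1}{\left(2 + 9\right) 8 \left(-10\right) + V \left(U{\left(-4,1 \right)} - 33\right)} = \frac{1}{\left(2 + 9\right) 8 \left(-10\right) - 56 \left(\frac{1}{2 - 4} - 33\right)} = \frac{1}{11 \cdot 8 \left(-10\right) - 56 \left(\frac{1}{-2} - 33\right)} = \frac{1}{88 \left(-10\right) - 56 \left(- \frac{1}{2} - 33\right)} = \frac{1}{-880 - -1876} = \frac{1}{-880 + 1876} = \frac{1}{996}$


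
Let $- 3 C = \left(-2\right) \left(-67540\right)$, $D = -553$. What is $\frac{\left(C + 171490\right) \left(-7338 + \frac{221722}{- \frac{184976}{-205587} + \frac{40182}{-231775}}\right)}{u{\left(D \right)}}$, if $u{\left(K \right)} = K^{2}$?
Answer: $\frac{651985183967738103230}{5292317643661447} \approx 1.2319 \cdot 10^{5}$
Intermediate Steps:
$C = - \frac{135080}{3}$ ($C = - \frac{\left(-2\right) \left(-67540\right)}{3} = \left(- \frac{1}{3}\right) 135080 = - \frac{135080}{3} \approx -45027.0$)
$\frac{\left(C + 171490\right) \left(-7338 + \frac{221722}{- \frac{184976}{-205587} + \frac{40182}{-231775}}\right)}{u{\left(D \right)}} = \frac{\left(- \frac{135080}{3} + 171490\right) \left(-7338 + \frac{221722}{- \frac{184976}{-205587} + \frac{40182}{-231775}}\right)}{\left(-553\right)^{2}} = \frac{\frac{379390}{3} \left(-7338 + \frac{221722}{\left(-184976\right) \left(- \frac{1}{205587}\right) + 40182 \left(- \frac{1}{231775}\right)}\right)}{305809} = \frac{379390 \left(-7338 + \frac{221722}{\frac{184976}{205587} - \frac{40182}{231775}}\right)}{3} \cdot \frac{1}{305809} = \frac{379390 \left(-7338 + \frac{221722}{\frac{34611915566}{47649926925}}\right)}{3} \cdot \frac{1}{305809} = \frac{379390 \left(-7338 + 221722 \cdot \frac{47649926925}{34611915566}\right)}{3} \cdot \frac{1}{305809} = \frac{379390 \left(-7338 + \frac{5282518548832425}{17305957783}\right)}{3} \cdot \frac{1}{305809} = \frac{379390}{3} \cdot \frac{5155527430620771}{17305957783} \cdot \frac{1}{305809} = \frac{651985183967738103230}{17305957783} \cdot \frac{1}{305809} = \frac{651985183967738103230}{5292317643661447}$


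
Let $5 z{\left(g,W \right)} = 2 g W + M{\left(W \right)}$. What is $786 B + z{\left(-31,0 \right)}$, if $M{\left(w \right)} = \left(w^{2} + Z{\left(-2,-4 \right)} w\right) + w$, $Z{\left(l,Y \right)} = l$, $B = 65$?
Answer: $51090$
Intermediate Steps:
$M{\left(w \right)} = w^{2} - w$ ($M{\left(w \right)} = \left(w^{2} - 2 w\right) + w = w^{2} - w$)
$z{\left(g,W \right)} = \frac{W \left(-1 + W\right)}{5} + \frac{2 W g}{5}$ ($z{\left(g,W \right)} = \frac{2 g W + W \left(-1 + W\right)}{5} = \frac{2 W g + W \left(-1 + W\right)}{5} = \frac{W \left(-1 + W\right) + 2 W g}{5} = \frac{W \left(-1 + W\right)}{5} + \frac{2 W g}{5}$)
$786 B + z{\left(-31,0 \right)} = 786 \cdot 65 + \frac{1}{5} \cdot 0 \left(-1 + 0 + 2 \left(-31\right)\right) = 51090 + \frac{1}{5} \cdot 0 \left(-1 + 0 - 62\right) = 51090 + \frac{1}{5} \cdot 0 \left(-63\right) = 51090 + 0 = 51090$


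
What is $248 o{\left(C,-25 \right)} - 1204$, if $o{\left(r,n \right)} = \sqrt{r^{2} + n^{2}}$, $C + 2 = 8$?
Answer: $-1204 + 248 \sqrt{661} \approx 5172.1$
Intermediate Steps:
$C = 6$ ($C = -2 + 8 = 6$)
$o{\left(r,n \right)} = \sqrt{n^{2} + r^{2}}$
$248 o{\left(C,-25 \right)} - 1204 = 248 \sqrt{\left(-25\right)^{2} + 6^{2}} - 1204 = 248 \sqrt{625 + 36} - 1204 = 248 \sqrt{661} - 1204 = -1204 + 248 \sqrt{661}$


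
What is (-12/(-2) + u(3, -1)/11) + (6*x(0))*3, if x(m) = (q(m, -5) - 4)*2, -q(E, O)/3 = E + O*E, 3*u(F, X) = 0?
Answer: -138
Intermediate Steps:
u(F, X) = 0 (u(F, X) = (⅓)*0 = 0)
q(E, O) = -3*E - 3*E*O (q(E, O) = -3*(E + O*E) = -3*(E + E*O) = -3*E - 3*E*O)
x(m) = -8 + 24*m (x(m) = (-3*m*(1 - 5) - 4)*2 = (-3*m*(-4) - 4)*2 = (12*m - 4)*2 = (-4 + 12*m)*2 = -8 + 24*m)
(-12/(-2) + u(3, -1)/11) + (6*x(0))*3 = (-12/(-2) + 0/11) + (6*(-8 + 24*0))*3 = (-12*(-½) + 0*(1/11)) + (6*(-8 + 0))*3 = (6 + 0) + (6*(-8))*3 = 6 - 48*3 = 6 - 144 = -138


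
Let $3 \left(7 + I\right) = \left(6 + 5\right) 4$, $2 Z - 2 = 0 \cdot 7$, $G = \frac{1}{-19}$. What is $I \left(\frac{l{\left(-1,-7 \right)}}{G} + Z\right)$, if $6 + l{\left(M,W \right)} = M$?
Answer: $\frac{3082}{3} \approx 1027.3$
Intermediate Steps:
$l{\left(M,W \right)} = -6 + M$
$G = - \frac{1}{19} \approx -0.052632$
$Z = 1$ ($Z = 1 + \frac{0 \cdot 7}{2} = 1 + \frac{1}{2} \cdot 0 = 1 + 0 = 1$)
$I = \frac{23}{3}$ ($I = -7 + \frac{\left(6 + 5\right) 4}{3} = -7 + \frac{11 \cdot 4}{3} = -7 + \frac{1}{3} \cdot 44 = -7 + \frac{44}{3} = \frac{23}{3} \approx 7.6667$)
$I \left(\frac{l{\left(-1,-7 \right)}}{G} + Z\right) = \frac{23 \left(\frac{-6 - 1}{- \frac{1}{19}} + 1\right)}{3} = \frac{23 \left(\left(-7\right) \left(-19\right) + 1\right)}{3} = \frac{23 \left(133 + 1\right)}{3} = \frac{23}{3} \cdot 134 = \frac{3082}{3}$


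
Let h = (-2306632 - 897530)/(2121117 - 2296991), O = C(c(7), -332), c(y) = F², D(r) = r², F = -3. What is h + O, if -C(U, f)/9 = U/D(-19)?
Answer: 571228344/31745257 ≈ 17.994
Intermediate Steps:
c(y) = 9 (c(y) = (-3)² = 9)
C(U, f) = -9*U/361 (C(U, f) = -9*U/((-19)²) = -9*U/361)
O = -81/361 (O = -9/361*9 = -81/361 ≈ -0.22438)
h = 1602081/87937 (h = -3204162/(-175874) = -3204162*(-1/175874) = 1602081/87937 ≈ 18.219)
h + O = 1602081/87937 - 81/361 = 571228344/31745257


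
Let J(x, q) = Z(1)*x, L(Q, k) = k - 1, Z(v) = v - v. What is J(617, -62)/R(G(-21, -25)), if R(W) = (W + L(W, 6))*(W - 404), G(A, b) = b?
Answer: 0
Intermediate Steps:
Z(v) = 0
L(Q, k) = -1 + k
J(x, q) = 0 (J(x, q) = 0*x = 0)
R(W) = (-404 + W)*(5 + W) (R(W) = (W + (-1 + 6))*(W - 404) = (W + 5)*(-404 + W) = (5 + W)*(-404 + W) = (-404 + W)*(5 + W))
J(617, -62)/R(G(-21, -25)) = 0/(-2020 + (-25)² - 399*(-25)) = 0/(-2020 + 625 + 9975) = 0/8580 = 0*(1/8580) = 0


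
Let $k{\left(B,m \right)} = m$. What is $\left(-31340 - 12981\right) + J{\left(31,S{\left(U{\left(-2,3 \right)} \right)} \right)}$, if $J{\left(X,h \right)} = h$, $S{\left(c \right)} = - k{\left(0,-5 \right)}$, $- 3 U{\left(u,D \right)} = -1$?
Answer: $-44316$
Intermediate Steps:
$U{\left(u,D \right)} = \frac{1}{3}$ ($U{\left(u,D \right)} = \left(- \frac{1}{3}\right) \left(-1\right) = \frac{1}{3}$)
$S{\left(c \right)} = 5$ ($S{\left(c \right)} = \left(-1\right) \left(-5\right) = 5$)
$\left(-31340 - 12981\right) + J{\left(31,S{\left(U{\left(-2,3 \right)} \right)} \right)} = \left(-31340 - 12981\right) + 5 = -44321 + 5 = -44316$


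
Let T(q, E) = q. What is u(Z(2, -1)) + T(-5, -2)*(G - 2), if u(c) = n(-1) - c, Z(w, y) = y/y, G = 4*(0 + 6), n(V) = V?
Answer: -112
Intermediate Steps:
G = 24 (G = 4*6 = 24)
Z(w, y) = 1
u(c) = -1 - c
u(Z(2, -1)) + T(-5, -2)*(G - 2) = (-1 - 1*1) - 5*(24 - 2) = (-1 - 1) - 5*22 = -2 - 110 = -112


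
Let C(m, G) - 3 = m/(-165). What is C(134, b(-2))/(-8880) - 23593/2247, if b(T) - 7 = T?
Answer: -11523091589/1097434800 ≈ -10.500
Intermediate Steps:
b(T) = 7 + T
C(m, G) = 3 - m/165 (C(m, G) = 3 + m/(-165) = 3 + m*(-1/165) = 3 - m/165)
C(134, b(-2))/(-8880) - 23593/2247 = (3 - 1/165*134)/(-8880) - 23593/2247 = (3 - 134/165)*(-1/8880) - 23593*1/2247 = (361/165)*(-1/8880) - 23593/2247 = -361/1465200 - 23593/2247 = -11523091589/1097434800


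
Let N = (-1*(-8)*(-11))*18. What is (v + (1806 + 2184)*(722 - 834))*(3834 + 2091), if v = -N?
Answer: -2638378800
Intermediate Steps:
N = -1584 (N = (8*(-11))*18 = -88*18 = -1584)
v = 1584 (v = -1*(-1584) = 1584)
(v + (1806 + 2184)*(722 - 834))*(3834 + 2091) = (1584 + (1806 + 2184)*(722 - 834))*(3834 + 2091) = (1584 + 3990*(-112))*5925 = (1584 - 446880)*5925 = -445296*5925 = -2638378800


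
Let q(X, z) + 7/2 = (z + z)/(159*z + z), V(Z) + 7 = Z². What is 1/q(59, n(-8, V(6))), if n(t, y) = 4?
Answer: -80/279 ≈ -0.28674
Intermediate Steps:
V(Z) = -7 + Z²
q(X, z) = -279/80 (q(X, z) = -7/2 + (z + z)/(159*z + z) = -7/2 + (2*z)/((160*z)) = -7/2 + (2*z)*(1/(160*z)) = -7/2 + 1/80 = -279/80)
1/q(59, n(-8, V(6))) = 1/(-279/80) = -80/279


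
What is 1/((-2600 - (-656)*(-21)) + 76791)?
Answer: 1/60415 ≈ 1.6552e-5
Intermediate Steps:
1/((-2600 - (-656)*(-21)) + 76791) = 1/((-2600 - 1*13776) + 76791) = 1/((-2600 - 13776) + 76791) = 1/(-16376 + 76791) = 1/60415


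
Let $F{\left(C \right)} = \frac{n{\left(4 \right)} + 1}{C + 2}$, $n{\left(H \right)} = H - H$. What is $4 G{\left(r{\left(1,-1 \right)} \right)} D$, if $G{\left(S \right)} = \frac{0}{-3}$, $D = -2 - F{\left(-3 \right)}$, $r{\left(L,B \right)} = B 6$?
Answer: $0$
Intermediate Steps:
$n{\left(H \right)} = 0$
$F{\left(C \right)} = \frac{1}{2 + C}$ ($F{\left(C \right)} = \frac{0 + 1}{C + 2} = 1 \frac{1}{2 + C} = \frac{1}{2 + C}$)
$r{\left(L,B \right)} = 6 B$
$D = -1$ ($D = -2 - \frac{1}{2 - 3} = -2 - \frac{1}{-1} = -2 - -1 = -2 + 1 = -1$)
$G{\left(S \right)} = 0$ ($G{\left(S \right)} = 0 \left(- \frac{1}{3}\right) = 0$)
$4 G{\left(r{\left(1,-1 \right)} \right)} D = 4 \cdot 0 \left(-1\right) = 0 \left(-1\right) = 0$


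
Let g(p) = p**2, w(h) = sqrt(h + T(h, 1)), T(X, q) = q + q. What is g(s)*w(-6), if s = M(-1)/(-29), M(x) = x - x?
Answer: 0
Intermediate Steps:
M(x) = 0
T(X, q) = 2*q
s = 0 (s = 0/(-29) = 0*(-1/29) = 0)
w(h) = sqrt(2 + h) (w(h) = sqrt(h + 2*1) = sqrt(h + 2) = sqrt(2 + h))
g(s)*w(-6) = 0**2*sqrt(2 - 6) = 0*sqrt(-4) = 0*(2*I) = 0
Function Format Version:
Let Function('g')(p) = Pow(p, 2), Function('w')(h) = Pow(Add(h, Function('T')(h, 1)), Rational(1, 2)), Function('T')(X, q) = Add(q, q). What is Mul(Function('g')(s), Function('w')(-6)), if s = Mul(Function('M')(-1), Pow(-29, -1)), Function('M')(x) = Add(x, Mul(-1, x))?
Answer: 0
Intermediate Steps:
Function('M')(x) = 0
Function('T')(X, q) = Mul(2, q)
s = 0 (s = Mul(0, Pow(-29, -1)) = Mul(0, Rational(-1, 29)) = 0)
Function('w')(h) = Pow(Add(2, h), Rational(1, 2)) (Function('w')(h) = Pow(Add(h, Mul(2, 1)), Rational(1, 2)) = Pow(Add(h, 2), Rational(1, 2)) = Pow(Add(2, h), Rational(1, 2)))
Mul(Function('g')(s), Function('w')(-6)) = Mul(Pow(0, 2), Pow(Add(2, -6), Rational(1, 2))) = Mul(0, Pow(-4, Rational(1, 2))) = Mul(0, Mul(2, I)) = 0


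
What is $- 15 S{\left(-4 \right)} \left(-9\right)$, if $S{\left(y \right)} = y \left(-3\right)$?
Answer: $1620$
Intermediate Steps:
$S{\left(y \right)} = - 3 y$
$- 15 S{\left(-4 \right)} \left(-9\right) = - 15 \left(\left(-3\right) \left(-4\right)\right) \left(-9\right) = \left(-15\right) 12 \left(-9\right) = \left(-180\right) \left(-9\right) = 1620$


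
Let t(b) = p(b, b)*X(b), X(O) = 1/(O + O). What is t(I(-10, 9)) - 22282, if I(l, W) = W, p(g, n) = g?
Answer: -44563/2 ≈ -22282.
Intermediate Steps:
X(O) = 1/(2*O)
t(b) = ½ (t(b) = b*(1/(2*b)) = ½)
t(I(-10, 9)) - 22282 = ½ - 22282 = -44563/2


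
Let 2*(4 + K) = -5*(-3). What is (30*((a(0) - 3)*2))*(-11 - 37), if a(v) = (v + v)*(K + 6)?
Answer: 8640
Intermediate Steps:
K = 7/2 (K = -4 + (-5*(-3))/2 = -4 + (½)*15 = -4 + 15/2 = 7/2 ≈ 3.5000)
a(v) = 19*v (a(v) = (v + v)*(7/2 + 6) = (2*v)*(19/2) = 19*v)
(30*((a(0) - 3)*2))*(-11 - 37) = (30*((19*0 - 3)*2))*(-11 - 37) = (30*((0 - 3)*2))*(-48) = (30*(-3*2))*(-48) = (30*(-6))*(-48) = -180*(-48) = 8640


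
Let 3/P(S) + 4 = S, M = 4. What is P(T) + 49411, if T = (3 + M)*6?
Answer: 1877621/38 ≈ 49411.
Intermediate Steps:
T = 42 (T = (3 + 4)*6 = 7*6 = 42)
P(S) = 3/(-4 + S)
P(T) + 49411 = 3/(-4 + 42) + 49411 = 3/38 + 49411 = 1877621/38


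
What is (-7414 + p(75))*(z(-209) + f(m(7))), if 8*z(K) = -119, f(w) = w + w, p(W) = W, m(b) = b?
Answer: 51373/8 ≈ 6421.6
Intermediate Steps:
f(w) = 2*w
z(K) = -119/8 (z(K) = (1/8)*(-119) = -119/8)
(-7414 + p(75))*(z(-209) + f(m(7))) = (-7414 + 75)*(-119/8 + 2*7) = -7339*(-119/8 + 14) = -7339*(-7/8) = 51373/8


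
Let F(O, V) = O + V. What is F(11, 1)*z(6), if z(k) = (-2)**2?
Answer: 48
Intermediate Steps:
z(k) = 4
F(11, 1)*z(6) = (11 + 1)*4 = 12*4 = 48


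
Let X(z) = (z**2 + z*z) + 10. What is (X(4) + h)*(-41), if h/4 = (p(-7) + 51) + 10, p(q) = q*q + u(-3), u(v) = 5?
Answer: -20582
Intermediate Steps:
X(z) = 10 + 2*z**2 (X(z) = (z**2 + z**2) + 10 = 2*z**2 + 10 = 10 + 2*z**2)
p(q) = 5 + q**2 (p(q) = q*q + 5 = q**2 + 5 = 5 + q**2)
h = 460 (h = 4*(((5 + (-7)**2) + 51) + 10) = 4*(((5 + 49) + 51) + 10) = 4*((54 + 51) + 10) = 4*(105 + 10) = 4*115 = 460)
(X(4) + h)*(-41) = ((10 + 2*4**2) + 460)*(-41) = ((10 + 2*16) + 460)*(-41) = ((10 + 32) + 460)*(-41) = (42 + 460)*(-41) = 502*(-41) = -20582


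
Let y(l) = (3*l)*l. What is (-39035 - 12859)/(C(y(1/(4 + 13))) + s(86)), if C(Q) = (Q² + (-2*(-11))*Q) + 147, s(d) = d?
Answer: -2167119387/9739738 ≈ -222.50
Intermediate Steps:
y(l) = 3*l²
C(Q) = 147 + Q² + 22*Q (C(Q) = (Q² + 22*Q) + 147 = 147 + Q² + 22*Q)
(-39035 - 12859)/(C(y(1/(4 + 13))) + s(86)) = (-39035 - 12859)/((147 + (3*(1/(4 + 13))²)² + 22*(3*(1/(4 + 13))²)) + 86) = -51894/((147 + (3*(1/17)²)² + 22*(3*(1/17)²)) + 86) = -51894/((147 + (3*(1/289))² + 22*(3*(1/289))) + 86) = -51894/((147 + (3/289)² + 22*(3/289)) + 86) = -51894/((147 + 9/83521 + 66/289) + 86) = -51894/(12296670/83521 + 86) = -51894/19479476/83521 = -51894*83521/19479476 = -2167119387/9739738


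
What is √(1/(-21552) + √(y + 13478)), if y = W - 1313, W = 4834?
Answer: √(-1347 + 29030544*√16999)/5388 ≈ 11.418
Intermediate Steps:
y = 3521 (y = 4834 - 1313 = 3521)
√(1/(-21552) + √(y + 13478)) = √(1/(-21552) + √(3521 + 13478)) = √(-1/21552 + √16999)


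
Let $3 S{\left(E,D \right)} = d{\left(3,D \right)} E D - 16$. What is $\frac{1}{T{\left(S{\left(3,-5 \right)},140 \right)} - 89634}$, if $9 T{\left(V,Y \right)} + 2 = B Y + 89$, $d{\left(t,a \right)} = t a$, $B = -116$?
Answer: $- \frac{9}{822859} \approx -1.0937 \cdot 10^{-5}$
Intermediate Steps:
$d{\left(t,a \right)} = a t$
$S{\left(E,D \right)} = - \frac{16}{3} + E D^{2}$ ($S{\left(E,D \right)} = \frac{D 3 E D - 16}{3} = \frac{3 D E D - 16}{3} = \frac{3 E D^{2} - 16}{3} = \frac{-16 + 3 E D^{2}}{3} = - \frac{16}{3} + E D^{2}$)
$T{\left(V,Y \right)} = \frac{29}{3} - \frac{116 Y}{9}$ ($T{\left(V,Y \right)} = - \frac{2}{9} + \frac{- 116 Y + 89}{9} = - \frac{2}{9} + \frac{89 - 116 Y}{9} = - \frac{2}{9} - \left(- \frac{89}{9} + \frac{116 Y}{9}\right) = \frac{29}{3} - \frac{116 Y}{9}$)
$\frac{1}{T{\left(S{\left(3,-5 \right)},140 \right)} - 89634} = \frac{1}{\left(\frac{29}{3} - \frac{16240}{9}\right) - 89634} = \frac{1}{- \frac{16153}{9} - 89634} = \frac{1}{- \frac{822859}{9}} = - \frac{9}{822859}$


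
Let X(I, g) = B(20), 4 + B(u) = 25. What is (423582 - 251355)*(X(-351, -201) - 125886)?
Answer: -21677351355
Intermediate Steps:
B(u) = 21 (B(u) = -4 + 25 = 21)
X(I, g) = 21
(423582 - 251355)*(X(-351, -201) - 125886) = (423582 - 251355)*(21 - 125886) = 172227*(-125865) = -21677351355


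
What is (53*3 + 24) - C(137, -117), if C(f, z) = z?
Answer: 300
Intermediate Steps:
(53*3 + 24) - C(137, -117) = (53*3 + 24) - 1*(-117) = (159 + 24) + 117 = 183 + 117 = 300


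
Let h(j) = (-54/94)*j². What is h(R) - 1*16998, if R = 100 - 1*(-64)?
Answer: -1525098/47 ≈ -32449.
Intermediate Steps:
R = 164 (R = 100 + 64 = 164)
h(j) = -27*j²/47 (h(j) = (-54*1/94)*j² = -27*j²/47)
h(R) - 1*16998 = -27/47*164² - 1*16998 = -27/47*26896 - 16998 = -726192/47 - 16998 = -1525098/47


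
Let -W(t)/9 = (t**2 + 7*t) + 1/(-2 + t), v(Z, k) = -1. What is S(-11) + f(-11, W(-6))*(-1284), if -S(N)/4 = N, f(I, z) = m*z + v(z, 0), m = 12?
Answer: -848038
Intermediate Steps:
W(t) = -63*t - 9*t**2 - 9/(-2 + t) (W(t) = -9*((t**2 + 7*t) + 1/(-2 + t)) = -9*(t**2 + 1/(-2 + t) + 7*t) = -63*t - 9*t**2 - 9/(-2 + t))
f(I, z) = -1 + 12*z (f(I, z) = 12*z - 1 = -1 + 12*z)
S(N) = -4*N
S(-11) + f(-11, W(-6))*(-1284) = -4*(-11) + (-1 + 12*(9*(-1 - 1*(-6)**3 - 5*(-6)**2 + 14*(-6))/(-2 - 6)))*(-1284) = 44 + (-1 + 12*(9*(-1 - 1*(-216) - 5*36 - 84)/(-8)))*(-1284) = 44 + (-1 + 12*(9*(-1/8)*(-1 + 216 - 180 - 84)))*(-1284) = 44 + (-1 + 12*(9*(-1/8)*(-49)))*(-1284) = 44 + (-1 + 12*(441/8))*(-1284) = 44 + (-1 + 1323/2)*(-1284) = 44 + (1321/2)*(-1284) = 44 - 848082 = -848038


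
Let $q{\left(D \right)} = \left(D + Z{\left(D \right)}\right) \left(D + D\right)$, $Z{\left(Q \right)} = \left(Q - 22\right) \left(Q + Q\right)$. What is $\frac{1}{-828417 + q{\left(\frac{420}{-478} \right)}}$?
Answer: $- \frac{13651919}{11310425257623} \approx -1.207 \cdot 10^{-6}$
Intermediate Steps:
$Z{\left(Q \right)} = 2 Q \left(-22 + Q\right)$ ($Z{\left(Q \right)} = \left(-22 + Q\right) 2 Q = 2 Q \left(-22 + Q\right)$)
$q{\left(D \right)} = 2 D \left(D + 2 D \left(-22 + D\right)\right)$ ($q{\left(D \right)} = \left(D + 2 D \left(-22 + D\right)\right) \left(D + D\right) = \left(D + 2 D \left(-22 + D\right)\right) 2 D = 2 D \left(D + 2 D \left(-22 + D\right)\right)$)
$\frac{1}{-828417 + q{\left(\frac{420}{-478} \right)}} = \frac{1}{-828417 + \left(\frac{420}{-478}\right)^{2} \left(-86 + 4 \frac{420}{-478}\right)} = \frac{1}{-828417 + \left(420 \left(- \frac{1}{478}\right)\right)^{2} \left(-86 + 4 \cdot 420 \left(- \frac{1}{478}\right)\right)} = \frac{1}{-828417 + \left(- \frac{210}{239}\right)^{2} \left(-86 + 4 \left(- \frac{210}{239}\right)\right)} = \frac{1}{-828417 + \frac{44100 \left(-86 - \frac{840}{239}\right)}{57121}} = \frac{1}{-828417 + \frac{44100}{57121} \left(- \frac{21394}{239}\right)} = \frac{1}{-828417 - \frac{943475400}{13651919}} = \frac{1}{- \frac{11310425257623}{13651919}} = - \frac{13651919}{11310425257623}$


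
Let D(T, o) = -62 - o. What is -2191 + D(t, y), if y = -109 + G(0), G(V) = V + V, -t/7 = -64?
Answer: -2144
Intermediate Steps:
t = 448 (t = -7*(-64) = 448)
G(V) = 2*V
y = -109 (y = -109 + 2*0 = -109 + 0 = -109)
-2191 + D(t, y) = -2191 + (-62 - 1*(-109)) = -2191 + (-62 + 109) = -2191 + 47 = -2144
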